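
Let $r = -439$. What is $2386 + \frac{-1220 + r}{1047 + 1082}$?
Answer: $\frac{5078135}{2129} \approx 2385.2$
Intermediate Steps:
$2386 + \frac{-1220 + r}{1047 + 1082} = 2386 + \frac{-1220 - 439}{1047 + 1082} = 2386 - \frac{1659}{2129} = \frac{5078135}{2129}$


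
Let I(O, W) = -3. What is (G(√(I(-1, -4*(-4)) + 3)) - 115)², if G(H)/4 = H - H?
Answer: 13225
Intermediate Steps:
G(H) = 0 (G(H) = 4*(H - H) = 4*0 = 0)
(G(√(I(-1, -4*(-4)) + 3)) - 115)² = (0 - 115)² = (-115)² = 13225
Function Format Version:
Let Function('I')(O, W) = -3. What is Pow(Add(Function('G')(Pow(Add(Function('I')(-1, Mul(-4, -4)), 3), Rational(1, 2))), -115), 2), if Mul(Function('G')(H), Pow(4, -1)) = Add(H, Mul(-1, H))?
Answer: 13225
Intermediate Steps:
Function('G')(H) = 0 (Function('G')(H) = Mul(4, Add(H, Mul(-1, H))) = Mul(4, 0) = 0)
Pow(Add(Function('G')(Pow(Add(Function('I')(-1, Mul(-4, -4)), 3), Rational(1, 2))), -115), 2) = Pow(Add(0, -115), 2) = Pow(-115, 2) = 13225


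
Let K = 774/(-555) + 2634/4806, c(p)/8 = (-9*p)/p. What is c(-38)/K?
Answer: 10669320/125443 ≈ 85.053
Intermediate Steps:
c(p) = -72 (c(p) = 8*((-9*p)/p) = 8*(-9) = -72)
K = -125443/148185 (K = 774*(-1/555) + 2634*(1/4806) = -258/185 + 439/801 = -125443/148185 ≈ -0.84653)
c(-38)/K = -72/(-125443/148185) = -72*(-148185/125443) = 10669320/125443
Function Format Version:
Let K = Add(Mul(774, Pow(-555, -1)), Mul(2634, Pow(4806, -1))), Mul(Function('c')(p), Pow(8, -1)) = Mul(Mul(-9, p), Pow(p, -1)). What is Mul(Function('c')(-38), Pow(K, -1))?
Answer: Rational(10669320, 125443) ≈ 85.053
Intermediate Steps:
Function('c')(p) = -72 (Function('c')(p) = Mul(8, Mul(Mul(-9, p), Pow(p, -1))) = Mul(8, -9) = -72)
K = Rational(-125443, 148185) (K = Add(Mul(774, Rational(-1, 555)), Mul(2634, Rational(1, 4806))) = Add(Rational(-258, 185), Rational(439, 801)) = Rational(-125443, 148185) ≈ -0.84653)
Mul(Function('c')(-38), Pow(K, -1)) = Mul(-72, Pow(Rational(-125443, 148185), -1)) = Mul(-72, Rational(-148185, 125443)) = Rational(10669320, 125443)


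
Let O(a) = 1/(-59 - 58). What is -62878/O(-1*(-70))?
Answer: 7356726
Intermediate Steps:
O(a) = -1/117 (O(a) = 1/(-117) = -1/117)
-62878/O(-1*(-70)) = -62878/(-1/117) = -62878*(-117) = 7356726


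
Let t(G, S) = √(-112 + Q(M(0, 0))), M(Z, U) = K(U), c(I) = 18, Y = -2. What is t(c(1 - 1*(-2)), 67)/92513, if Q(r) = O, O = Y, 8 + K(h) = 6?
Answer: I*√114/92513 ≈ 0.00011541*I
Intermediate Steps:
K(h) = -2 (K(h) = -8 + 6 = -2)
M(Z, U) = -2
O = -2
Q(r) = -2
t(G, S) = I*√114 (t(G, S) = √(-112 - 2) = √(-114) = I*√114)
t(c(1 - 1*(-2)), 67)/92513 = (I*√114)/92513 = (I*√114)*(1/92513) = I*√114/92513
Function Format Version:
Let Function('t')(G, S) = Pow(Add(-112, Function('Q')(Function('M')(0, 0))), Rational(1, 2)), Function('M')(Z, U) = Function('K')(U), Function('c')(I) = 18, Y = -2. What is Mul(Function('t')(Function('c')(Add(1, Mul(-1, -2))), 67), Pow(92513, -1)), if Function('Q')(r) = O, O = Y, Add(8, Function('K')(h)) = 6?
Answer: Mul(Rational(1, 92513), I, Pow(114, Rational(1, 2))) ≈ Mul(0.00011541, I)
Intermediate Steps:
Function('K')(h) = -2 (Function('K')(h) = Add(-8, 6) = -2)
Function('M')(Z, U) = -2
O = -2
Function('Q')(r) = -2
Function('t')(G, S) = Mul(I, Pow(114, Rational(1, 2))) (Function('t')(G, S) = Pow(Add(-112, -2), Rational(1, 2)) = Pow(-114, Rational(1, 2)) = Mul(I, Pow(114, Rational(1, 2))))
Mul(Function('t')(Function('c')(Add(1, Mul(-1, -2))), 67), Pow(92513, -1)) = Mul(Mul(I, Pow(114, Rational(1, 2))), Pow(92513, -1)) = Mul(Mul(I, Pow(114, Rational(1, 2))), Rational(1, 92513)) = Mul(Rational(1, 92513), I, Pow(114, Rational(1, 2)))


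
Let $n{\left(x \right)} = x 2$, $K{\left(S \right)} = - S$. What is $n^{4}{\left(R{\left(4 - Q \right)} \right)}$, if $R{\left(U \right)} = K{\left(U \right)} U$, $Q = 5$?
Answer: $16$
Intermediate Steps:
$R{\left(U \right)} = - U^{2}$ ($R{\left(U \right)} = - U U = - U^{2}$)
$n{\left(x \right)} = 2 x$
$n^{4}{\left(R{\left(4 - Q \right)} \right)} = \left(2 \left(- \left(4 - 5\right)^{2}\right)\right)^{4} = \left(2 \left(- \left(-1\right)^{2}\right)\right)^{4} = \left(2 \left(\left(-1\right) 1\right)\right)^{4} = \left(2 \left(-1\right)\right)^{4} = \left(-2\right)^{4} = 16$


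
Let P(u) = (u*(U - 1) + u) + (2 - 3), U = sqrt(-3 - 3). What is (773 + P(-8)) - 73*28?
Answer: -1272 - 8*I*sqrt(6) ≈ -1272.0 - 19.596*I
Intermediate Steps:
U = I*sqrt(6) (U = sqrt(-6) = I*sqrt(6) ≈ 2.4495*I)
P(u) = -1 + u + u*(-1 + I*sqrt(6)) (P(u) = (u*(I*sqrt(6) - 1) + u) + (2 - 3) = (u*(-1 + I*sqrt(6)) + u) - 1 = (u + u*(-1 + I*sqrt(6))) - 1 = -1 + u + u*(-1 + I*sqrt(6)))
(773 + P(-8)) - 73*28 = (773 + (-1 + I*(-8)*sqrt(6))) - 73*28 = (773 + (-1 - 8*I*sqrt(6))) - 2044 = (772 - 8*I*sqrt(6)) - 2044 = -1272 - 8*I*sqrt(6)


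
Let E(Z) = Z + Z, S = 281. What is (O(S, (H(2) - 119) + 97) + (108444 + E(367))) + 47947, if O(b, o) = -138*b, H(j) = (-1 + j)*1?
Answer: 118347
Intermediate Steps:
E(Z) = 2*Z
H(j) = -1 + j
(O(S, (H(2) - 119) + 97) + (108444 + E(367))) + 47947 = (-138*281 + (108444 + 2*367)) + 47947 = (-38778 + (108444 + 734)) + 47947 = (-38778 + 109178) + 47947 = 70400 + 47947 = 118347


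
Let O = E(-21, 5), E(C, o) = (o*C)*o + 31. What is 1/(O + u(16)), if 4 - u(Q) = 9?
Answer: -1/499 ≈ -0.0020040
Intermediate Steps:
E(C, o) = 31 + C*o² (E(C, o) = (C*o)*o + 31 = C*o² + 31 = 31 + C*o²)
u(Q) = -5 (u(Q) = 4 - 1*9 = 4 - 9 = -5)
O = -494 (O = 31 - 21*5² = 31 - 21*25 = 31 - 525 = -494)
1/(O + u(16)) = 1/(-494 - 5) = 1/(-499) = -1/499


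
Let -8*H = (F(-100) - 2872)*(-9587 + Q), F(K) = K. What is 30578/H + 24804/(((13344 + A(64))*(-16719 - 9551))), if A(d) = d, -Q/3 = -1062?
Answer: -146343457859/11318763864560 ≈ -0.012929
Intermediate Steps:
Q = 3186 (Q = -3*(-1062) = 3186)
H = -4755943/2 (H = -(-100 - 2872)*(-9587 + 3186)/8 = -(-743)*(-6401)/2 = -1/8*19023772 = -4755943/2 ≈ -2.3780e+6)
30578/H + 24804/(((13344 + A(64))*(-16719 - 9551))) = 30578/(-4755943/2) + 24804/(((13344 + 64)*(-16719 - 9551))) = 30578*(-2/4755943) + 24804/((13408*(-26270))) = -61156/4755943 + 24804/(-352228160) = -61156/4755943 + 24804*(-1/352228160) = -61156/4755943 - 6201/88057040 = -146343457859/11318763864560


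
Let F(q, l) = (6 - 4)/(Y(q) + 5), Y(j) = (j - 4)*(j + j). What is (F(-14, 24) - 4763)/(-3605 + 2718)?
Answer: 2424365/451483 ≈ 5.3698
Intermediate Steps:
Y(j) = 2*j*(-4 + j) (Y(j) = (-4 + j)*(2*j) = 2*j*(-4 + j))
F(q, l) = 2/(5 + 2*q*(-4 + q)) (F(q, l) = (6 - 4)/(2*q*(-4 + q) + 5) = 2/(5 + 2*q*(-4 + q)))
(F(-14, 24) - 4763)/(-3605 + 2718) = (2/(5 + 2*(-14)*(-4 - 14)) - 4763)/(-3605 + 2718) = (2/(5 + 2*(-14)*(-18)) - 4763)/(-887) = (2/(5 + 504) - 4763)*(-1/887) = (2/509 - 4763)*(-1/887) = -2424365/509*(-1/887) = 2424365/451483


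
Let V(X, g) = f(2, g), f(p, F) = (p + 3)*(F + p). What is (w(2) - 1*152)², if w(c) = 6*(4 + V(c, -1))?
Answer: 9604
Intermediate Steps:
f(p, F) = (3 + p)*(F + p)
V(X, g) = 10 + 5*g (V(X, g) = 2² + 3*g + 3*2 + g*2 = 4 + 3*g + 6 + 2*g = 10 + 5*g)
w(c) = 54 (w(c) = 6*(4 + (10 + 5*(-1))) = 6*(4 + (10 - 5)) = 6*(4 + 5) = 6*9 = 54)
(w(2) - 1*152)² = (54 - 1*152)² = (54 - 152)² = (-98)² = 9604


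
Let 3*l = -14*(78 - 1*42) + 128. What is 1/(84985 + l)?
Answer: 3/254579 ≈ 1.1784e-5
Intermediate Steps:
l = -376/3 (l = (-14*(78 - 1*42) + 128)/3 = (-14*(78 - 42) + 128)/3 = (-14*36 + 128)/3 = (-504 + 128)/3 = (1/3)*(-376) = -376/3 ≈ -125.33)
1/(84985 + l) = 1/(84985 - 376/3) = 1/(254579/3) = 3/254579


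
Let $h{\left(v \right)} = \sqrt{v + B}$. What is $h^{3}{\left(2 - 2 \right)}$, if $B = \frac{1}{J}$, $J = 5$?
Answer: $\frac{\sqrt{5}}{25} \approx 0.089443$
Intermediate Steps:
$B = \frac{1}{5} \approx 0.2$
$h{\left(v \right)} = \sqrt{\frac{1}{5} + v}$ ($h{\left(v \right)} = \sqrt{v + \frac{1}{5}} = \sqrt{\frac{1}{5} + v}$)
$h^{3}{\left(2 - 2 \right)} = \left(\frac{\sqrt{5 + 25 \left(2 - 2\right)}}{5}\right)^{3} = \left(\frac{\sqrt{5 + 25 \cdot 0}}{5}\right)^{3} = \left(\frac{\sqrt{5 + 0}}{5}\right)^{3} = \left(\frac{\sqrt{5}}{5}\right)^{3} = \frac{\sqrt{5}}{25}$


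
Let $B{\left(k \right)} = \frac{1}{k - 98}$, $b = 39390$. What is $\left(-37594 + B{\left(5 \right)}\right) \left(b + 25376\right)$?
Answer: $- \frac{226437674138}{93} \approx -2.4348 \cdot 10^{9}$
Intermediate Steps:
$B{\left(k \right)} = \frac{1}{-98 + k}$
$\left(-37594 + B{\left(5 \right)}\right) \left(b + 25376\right) = \left(-37594 + \frac{1}{-98 + 5}\right) \left(39390 + 25376\right) = \left(-37594 + \frac{1}{-93}\right) 64766 = \left(-37594 - \frac{1}{93}\right) 64766 = \left(- \frac{3496243}{93}\right) 64766 = - \frac{226437674138}{93}$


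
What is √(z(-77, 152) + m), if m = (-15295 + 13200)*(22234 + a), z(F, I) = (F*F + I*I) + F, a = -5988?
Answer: I*√34006414 ≈ 5831.5*I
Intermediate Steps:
z(F, I) = F + F² + I² (z(F, I) = (F² + I²) + F = F + F² + I²)
m = -34035370 (m = (-15295 + 13200)*(22234 - 5988) = -2095*16246 = -34035370)
√(z(-77, 152) + m) = √((-77 + (-77)² + 152²) - 34035370) = √((-77 + 5929 + 23104) - 34035370) = √(28956 - 34035370) = √(-34006414) = I*√34006414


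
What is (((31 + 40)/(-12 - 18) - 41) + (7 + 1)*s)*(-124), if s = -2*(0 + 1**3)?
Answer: 110422/15 ≈ 7361.5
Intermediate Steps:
s = -2 (s = -2*(0 + 1) = -2*1 = -2)
(((31 + 40)/(-12 - 18) - 41) + (7 + 1)*s)*(-124) = (((31 + 40)/(-12 - 18) - 41) + (7 + 1)*(-2))*(-124) = ((71/(-30) - 41) + 8*(-2))*(-124) = ((71*(-1/30) - 41) - 16)*(-124) = ((-71/30 - 41) - 16)*(-124) = (-1301/30 - 16)*(-124) = -1781/30*(-124) = 110422/15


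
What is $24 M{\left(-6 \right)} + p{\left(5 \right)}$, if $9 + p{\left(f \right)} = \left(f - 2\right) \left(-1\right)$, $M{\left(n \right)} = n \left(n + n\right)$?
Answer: $1716$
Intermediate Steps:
$M{\left(n \right)} = 2 n^{2}$ ($M{\left(n \right)} = n 2 n = 2 n^{2}$)
$p{\left(f \right)} = -7 - f$ ($p{\left(f \right)} = -9 + \left(f - 2\right) \left(-1\right) = -9 + \left(-2 + f\right) \left(-1\right) = -9 - \left(-2 + f\right) = -7 - f$)
$24 M{\left(-6 \right)} + p{\left(5 \right)} = 24 \cdot 2 \left(-6\right)^{2} - 12 = 24 \cdot 2 \cdot 36 - 12 = 24 \cdot 72 - 12 = 1728 - 12 = 1716$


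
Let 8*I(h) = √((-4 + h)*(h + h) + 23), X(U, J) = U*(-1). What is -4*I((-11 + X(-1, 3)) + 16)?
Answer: -√47/2 ≈ -3.4278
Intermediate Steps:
X(U, J) = -U
I(h) = √(23 + 2*h*(-4 + h))/8 (I(h) = √((-4 + h)*(h + h) + 23)/8 = √((-4 + h)*(2*h) + 23)/8 = √(2*h*(-4 + h) + 23)/8 = √(23 + 2*h*(-4 + h))/8)
-4*I((-11 + X(-1, 3)) + 16) = -√(23 - 8*((-11 - 1*(-1)) + 16) + 2*((-11 - 1*(-1)) + 16)²)/2 = -√(23 - 8*((-11 + 1) + 16) + 2*((-11 + 1) + 16)²)/2 = -√(23 - 8*(-10 + 16) + 2*(-10 + 16)²)/2 = -√(23 - 8*6 + 2*6²)/2 = -√(23 - 48 + 2*36)/2 = -√(23 - 48 + 72)/2 = -√47/2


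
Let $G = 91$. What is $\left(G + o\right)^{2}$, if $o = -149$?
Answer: $3364$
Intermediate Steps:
$\left(G + o\right)^{2} = \left(91 - 149\right)^{2} = \left(-58\right)^{2} = 3364$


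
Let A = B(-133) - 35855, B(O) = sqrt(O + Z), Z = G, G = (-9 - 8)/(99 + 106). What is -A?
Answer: 35855 - I*sqrt(5592810)/205 ≈ 35855.0 - 11.536*I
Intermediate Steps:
G = -17/205 ≈ -0.082927
Z = -17/205 ≈ -0.082927
B(O) = sqrt(-17/205 + O) (B(O) = sqrt(O - 17/205) = sqrt(-17/205 + O))
A = -35855 + I*sqrt(5592810)/205 (A = sqrt(-3485 + 42025*(-133))/205 - 35855 = sqrt(-3485 - 5589325)/205 - 35855 = sqrt(-5592810)/205 - 35855 = (I*sqrt(5592810))/205 - 35855 = I*sqrt(5592810)/205 - 35855 = -35855 + I*sqrt(5592810)/205 ≈ -35855.0 + 11.536*I)
-A = -(-35855 + I*sqrt(5592810)/205) = 35855 - I*sqrt(5592810)/205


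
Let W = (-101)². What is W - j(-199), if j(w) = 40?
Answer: 10161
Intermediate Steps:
W = 10201
W - j(-199) = 10201 - 1*40 = 10201 - 40 = 10161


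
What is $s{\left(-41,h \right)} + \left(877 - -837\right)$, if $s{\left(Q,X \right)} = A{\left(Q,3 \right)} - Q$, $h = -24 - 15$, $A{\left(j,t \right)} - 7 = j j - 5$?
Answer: $3438$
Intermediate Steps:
$A{\left(j,t \right)} = 2 + j^{2}$ ($A{\left(j,t \right)} = 7 + \left(j j - 5\right) = 7 + \left(j^{2} - 5\right) = 7 + \left(-5 + j^{2}\right) = 2 + j^{2}$)
$h = -39$ ($h = -24 - 15 = -39$)
$s{\left(Q,X \right)} = 2 + Q^{2} - Q$ ($s{\left(Q,X \right)} = \left(2 + Q^{2}\right) - Q = 2 + Q^{2} - Q$)
$s{\left(-41,h \right)} + \left(877 - -837\right) = \left(2 + \left(-41\right)^{2} - -41\right) + \left(877 - -837\right) = \left(2 + 1681 + 41\right) + \left(877 + 837\right) = 1724 + 1714 = 3438$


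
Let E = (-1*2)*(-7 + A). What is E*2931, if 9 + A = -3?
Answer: 111378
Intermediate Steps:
A = -12 (A = -9 - 3 = -12)
E = 38 (E = (-1*2)*(-7 - 12) = -2*(-19) = 38)
E*2931 = 38*2931 = 111378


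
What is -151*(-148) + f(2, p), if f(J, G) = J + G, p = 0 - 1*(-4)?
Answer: 22354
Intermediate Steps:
p = 4 (p = 0 + 4 = 4)
f(J, G) = G + J
-151*(-148) + f(2, p) = -151*(-148) + (4 + 2) = 22348 + 6 = 22354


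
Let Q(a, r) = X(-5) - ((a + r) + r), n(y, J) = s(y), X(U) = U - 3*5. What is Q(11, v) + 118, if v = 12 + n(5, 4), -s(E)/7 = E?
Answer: 133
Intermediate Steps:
X(U) = -15 + U (X(U) = U - 15 = -15 + U)
s(E) = -7*E
n(y, J) = -7*y
v = -23 (v = 12 - 7*5 = 12 - 35 = -23)
Q(a, r) = -20 - a - 2*r (Q(a, r) = (-15 - 5) - ((a + r) + r) = -20 - (a + 2*r) = -20 + (-a - 2*r) = -20 - a - 2*r)
Q(11, v) + 118 = (-20 - 1*11 - 2*(-23)) + 118 = (-20 - 11 + 46) + 118 = 15 + 118 = 133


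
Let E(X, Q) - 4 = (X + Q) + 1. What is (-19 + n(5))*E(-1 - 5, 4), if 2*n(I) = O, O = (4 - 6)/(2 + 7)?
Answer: -172/3 ≈ -57.333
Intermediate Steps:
E(X, Q) = 5 + Q + X (E(X, Q) = 4 + ((X + Q) + 1) = 4 + ((Q + X) + 1) = 4 + (1 + Q + X) = 5 + Q + X)
O = -2/9 ≈ -0.22222
n(I) = -⅑ (n(I) = (½)*(-2/9) = -⅑)
(-19 + n(5))*E(-1 - 5, 4) = (-19 - ⅑)*(5 + 4 + (-1 - 5)) = -172*(5 + 4 - 6)/9 = -172/9*3 = -172/3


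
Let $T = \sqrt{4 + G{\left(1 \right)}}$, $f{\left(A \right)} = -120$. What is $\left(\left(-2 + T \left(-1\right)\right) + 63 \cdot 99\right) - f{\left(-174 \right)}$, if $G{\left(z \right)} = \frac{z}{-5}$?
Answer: $6355 - \frac{\sqrt{95}}{5} \approx 6353.0$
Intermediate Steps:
$G{\left(z \right)} = - \frac{z}{5}$ ($G{\left(z \right)} = z \left(- \frac{1}{5}\right) = - \frac{z}{5}$)
$T = \frac{\sqrt{95}}{5}$ ($T = \sqrt{4 - \frac{1}{5}} = \sqrt{\frac{19}{5}} = \frac{\sqrt{95}}{5} \approx 1.9494$)
$\left(\left(-2 + T \left(-1\right)\right) + 63 \cdot 99\right) - f{\left(-174 \right)} = \left(\left(-2 + \frac{\sqrt{95}}{5} \left(-1\right)\right) + 63 \cdot 99\right) - -120 = \left(\left(-2 - \frac{\sqrt{95}}{5}\right) + 6237\right) + 120 = \left(6235 - \frac{\sqrt{95}}{5}\right) + 120 = 6355 - \frac{\sqrt{95}}{5}$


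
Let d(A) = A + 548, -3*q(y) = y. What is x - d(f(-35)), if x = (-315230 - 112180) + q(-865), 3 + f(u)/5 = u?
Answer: -1282439/3 ≈ -4.2748e+5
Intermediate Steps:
f(u) = -15 + 5*u
q(y) = -y/3
d(A) = 548 + A
x = -1281365/3 (x = (-315230 - 112180) - 1/3*(-865) = -427410 + 865/3 = -1281365/3 ≈ -4.2712e+5)
x - d(f(-35)) = -1281365/3 - (548 + (-15 + 5*(-35))) = -1281365/3 - (548 + (-15 - 175)) = -1281365/3 - (548 - 190) = -1281365/3 - 1*358 = -1281365/3 - 358 = -1282439/3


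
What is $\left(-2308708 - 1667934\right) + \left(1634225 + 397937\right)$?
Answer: $-1944480$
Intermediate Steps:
$\left(-2308708 - 1667934\right) + \left(1634225 + 397937\right) = \left(-2308708 - 1667934\right) + 2032162 = -3976642 + 2032162 = -1944480$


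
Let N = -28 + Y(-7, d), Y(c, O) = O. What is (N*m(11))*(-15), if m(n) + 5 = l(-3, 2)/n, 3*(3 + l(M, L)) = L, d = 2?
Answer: -22360/11 ≈ -2032.7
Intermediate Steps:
l(M, L) = -3 + L/3
m(n) = -5 - 7/(3*n) (m(n) = -5 + (-3 + (1/3)*2)/n = -5 + (-3 + 2/3)/n = -5 - 7/(3*n))
N = -26 (N = -28 + 2 = -26)
(N*m(11))*(-15) = -26*(-5 - 7/3/11)*(-15) = -26*(-5 - 7/3*1/11)*(-15) = -26*(-5 - 7/33)*(-15) = -26*(-172/33)*(-15) = (4472/33)*(-15) = -22360/11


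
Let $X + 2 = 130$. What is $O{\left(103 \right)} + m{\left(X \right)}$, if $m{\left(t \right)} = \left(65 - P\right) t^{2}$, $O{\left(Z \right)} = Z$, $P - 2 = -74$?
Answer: $2244711$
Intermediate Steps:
$P = -72$ ($P = 2 - 74 = -72$)
$X = 128$ ($X = -2 + 130 = 128$)
$m{\left(t \right)} = 137 t^{2}$ ($m{\left(t \right)} = \left(65 - -72\right) t^{2} = \left(65 + 72\right) t^{2} = 137 t^{2}$)
$O{\left(103 \right)} + m{\left(X \right)} = 103 + 137 \cdot 128^{2} = 103 + 137 \cdot 16384 = 103 + 2244608 = 2244711$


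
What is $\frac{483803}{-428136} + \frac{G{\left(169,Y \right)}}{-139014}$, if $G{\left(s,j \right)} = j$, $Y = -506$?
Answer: $- \frac{11173125571}{9919482984} \approx -1.1264$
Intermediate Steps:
$\frac{483803}{-428136} + \frac{G{\left(169,Y \right)}}{-139014} = \frac{483803}{-428136} - \frac{506}{-139014} = 483803 \left(- \frac{1}{428136}\right) - - \frac{253}{69507} = - \frac{483803}{428136} + \frac{253}{69507} = - \frac{11173125571}{9919482984}$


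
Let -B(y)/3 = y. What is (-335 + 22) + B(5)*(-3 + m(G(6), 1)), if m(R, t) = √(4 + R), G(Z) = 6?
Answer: -268 - 15*√10 ≈ -315.43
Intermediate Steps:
B(y) = -3*y
(-335 + 22) + B(5)*(-3 + m(G(6), 1)) = (-335 + 22) + (-3*5)*(-3 + √(4 + 6)) = -313 - 15*(-3 + √10) = -313 + (45 - 15*√10) = -268 - 15*√10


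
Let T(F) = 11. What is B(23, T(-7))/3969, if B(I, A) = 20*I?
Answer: 460/3969 ≈ 0.11590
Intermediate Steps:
B(23, T(-7))/3969 = (20*23)/3969 = 460*(1/3969) = 460/3969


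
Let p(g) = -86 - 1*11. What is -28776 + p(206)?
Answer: -28873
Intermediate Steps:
p(g) = -97 (p(g) = -86 - 11 = -97)
-28776 + p(206) = -28776 - 97 = -28873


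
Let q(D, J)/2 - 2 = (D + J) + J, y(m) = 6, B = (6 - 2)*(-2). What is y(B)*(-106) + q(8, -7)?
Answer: -644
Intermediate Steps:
B = -8 (B = 4*(-2) = -8)
q(D, J) = 4 + 2*D + 4*J (q(D, J) = 4 + 2*((D + J) + J) = 4 + 2*(D + 2*J) = 4 + (2*D + 4*J) = 4 + 2*D + 4*J)
y(B)*(-106) + q(8, -7) = 6*(-106) + (4 + 2*8 + 4*(-7)) = -636 + (4 + 16 - 28) = -636 - 8 = -644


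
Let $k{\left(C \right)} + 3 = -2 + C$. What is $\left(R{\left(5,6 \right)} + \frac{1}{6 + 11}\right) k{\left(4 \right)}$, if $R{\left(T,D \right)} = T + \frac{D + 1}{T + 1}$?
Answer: $- \frac{635}{102} \approx -6.2255$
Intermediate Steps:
$k{\left(C \right)} = -5 + C$ ($k{\left(C \right)} = -3 + \left(-2 + C\right) = -5 + C$)
$R{\left(T,D \right)} = T + \frac{1 + D}{1 + T}$
$\left(R{\left(5,6 \right)} + \frac{1}{6 + 11}\right) k{\left(4 \right)} = \left(\frac{1 + 6 + 5 + 5^{2}}{1 + 5} + \frac{1}{6 + 11}\right) \left(-5 + 4\right) = \left(\frac{1 + 6 + 5 + 25}{6} + \frac{1}{17}\right) \left(-1\right) = \left(\frac{1}{6} \cdot 37 + \frac{1}{17}\right) \left(-1\right) = \left(\frac{37}{6} + \frac{1}{17}\right) \left(-1\right) = \frac{635}{102} \left(-1\right) = - \frac{635}{102}$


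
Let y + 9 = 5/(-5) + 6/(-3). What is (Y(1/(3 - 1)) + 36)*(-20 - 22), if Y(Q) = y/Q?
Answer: -504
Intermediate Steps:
y = -12 (y = -9 + (5/(-5) + 6/(-3)) = -9 + (5*(-⅕) + 6*(-⅓)) = -9 + (-1 - 2) = -9 - 3 = -12)
Y(Q) = -12/Q
(Y(1/(3 - 1)) + 36)*(-20 - 22) = (-12/(1/(3 - 1)) + 36)*(-20 - 22) = (-12/(1/2) + 36)*(-42) = (-12/½ + 36)*(-42) = (-12*2 + 36)*(-42) = (-24 + 36)*(-42) = 12*(-42) = -504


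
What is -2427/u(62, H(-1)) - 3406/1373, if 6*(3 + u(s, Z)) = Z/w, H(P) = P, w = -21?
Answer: 418582084/517621 ≈ 808.67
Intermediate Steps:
u(s, Z) = -3 - Z/126 (u(s, Z) = -3 + (Z/(-21))/6 = -3 + (Z*(-1/21))/6 = -3 + (-Z/21)/6 = -3 - Z/126)
-2427/u(62, H(-1)) - 3406/1373 = -2427/(-3 - 1/126*(-1)) - 3406/1373 = -2427/(-3 + 1/126) - 3406*1/1373 = -2427/(-377/126) - 3406/1373 = -2427*(-126/377) - 3406/1373 = 305802/377 - 3406/1373 = 418582084/517621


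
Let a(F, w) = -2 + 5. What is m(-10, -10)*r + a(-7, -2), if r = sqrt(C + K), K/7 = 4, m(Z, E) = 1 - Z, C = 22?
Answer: 3 + 55*sqrt(2) ≈ 80.782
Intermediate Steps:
K = 28 (K = 7*4 = 28)
a(F, w) = 3
r = 5*sqrt(2) (r = sqrt(22 + 28) = sqrt(50) = 5*sqrt(2) ≈ 7.0711)
m(-10, -10)*r + a(-7, -2) = (1 - 1*(-10))*(5*sqrt(2)) + 3 = (1 + 10)*(5*sqrt(2)) + 3 = 11*(5*sqrt(2)) + 3 = 55*sqrt(2) + 3 = 3 + 55*sqrt(2)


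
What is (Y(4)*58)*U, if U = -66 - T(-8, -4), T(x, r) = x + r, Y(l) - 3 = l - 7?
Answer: 0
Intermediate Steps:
Y(l) = -4 + l (Y(l) = 3 + (l - 7) = 3 + (-7 + l) = -4 + l)
T(x, r) = r + x
U = -54 (U = -66 - (-4 - 8) = -66 - 1*(-12) = -66 + 12 = -54)
(Y(4)*58)*U = ((-4 + 4)*58)*(-54) = (0*58)*(-54) = 0*(-54) = 0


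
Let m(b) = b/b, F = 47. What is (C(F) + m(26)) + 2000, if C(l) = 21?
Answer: 2022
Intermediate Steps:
m(b) = 1
(C(F) + m(26)) + 2000 = (21 + 1) + 2000 = 22 + 2000 = 2022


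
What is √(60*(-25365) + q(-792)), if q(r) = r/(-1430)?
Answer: 6*I*√178611810/65 ≈ 1233.7*I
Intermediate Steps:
q(r) = -r/1430 (q(r) = r*(-1/1430) = -r/1430)
√(60*(-25365) + q(-792)) = √(60*(-25365) - 1/1430*(-792)) = √(-1521900 + 36/65) = √(-98923464/65) = 6*I*√178611810/65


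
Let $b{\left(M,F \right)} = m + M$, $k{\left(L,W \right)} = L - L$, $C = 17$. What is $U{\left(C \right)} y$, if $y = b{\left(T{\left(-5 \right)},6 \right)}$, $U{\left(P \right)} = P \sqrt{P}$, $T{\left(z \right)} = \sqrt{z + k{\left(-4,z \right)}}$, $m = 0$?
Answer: $17 i \sqrt{85} \approx 156.73 i$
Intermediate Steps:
$k{\left(L,W \right)} = 0$
$T{\left(z \right)} = \sqrt{z}$ ($T{\left(z \right)} = \sqrt{z + 0} = \sqrt{z}$)
$U{\left(P \right)} = P^{\frac{3}{2}}$
$b{\left(M,F \right)} = M$ ($b{\left(M,F \right)} = 0 + M = M$)
$y = i \sqrt{5}$ ($y = \sqrt{-5} = i \sqrt{5} \approx 2.2361 i$)
$U{\left(C \right)} y = 17^{\frac{3}{2}} i \sqrt{5} = 17 \sqrt{17} i \sqrt{5} = 17 i \sqrt{85}$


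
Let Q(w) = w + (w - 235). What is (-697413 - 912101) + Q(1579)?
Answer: -1606591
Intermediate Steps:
Q(w) = -235 + 2*w (Q(w) = w + (-235 + w) = -235 + 2*w)
(-697413 - 912101) + Q(1579) = (-697413 - 912101) + (-235 + 2*1579) = -1609514 + (-235 + 3158) = -1609514 + 2923 = -1606591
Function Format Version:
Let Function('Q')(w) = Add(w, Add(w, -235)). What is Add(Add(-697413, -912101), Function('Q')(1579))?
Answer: -1606591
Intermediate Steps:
Function('Q')(w) = Add(-235, Mul(2, w)) (Function('Q')(w) = Add(w, Add(-235, w)) = Add(-235, Mul(2, w)))
Add(Add(-697413, -912101), Function('Q')(1579)) = Add(Add(-697413, -912101), Add(-235, Mul(2, 1579))) = Add(-1609514, Add(-235, 3158)) = Add(-1609514, 2923) = -1606591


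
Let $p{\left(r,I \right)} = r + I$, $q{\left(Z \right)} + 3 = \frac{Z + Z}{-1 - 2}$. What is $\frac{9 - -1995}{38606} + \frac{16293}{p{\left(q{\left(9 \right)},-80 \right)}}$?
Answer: $- \frac{314414601}{1717967} \approx -183.02$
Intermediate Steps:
$q{\left(Z \right)} = -3 - \frac{2 Z}{3}$ ($q{\left(Z \right)} = -3 + \frac{Z + Z}{-1 - 2} = -3 + \frac{2 Z}{-3} = -3 + 2 Z \left(- \frac{1}{3}\right) = -3 - \frac{2 Z}{3}$)
$p{\left(r,I \right)} = I + r$
$\frac{9 - -1995}{38606} + \frac{16293}{p{\left(q{\left(9 \right)},-80 \right)}} = \frac{9 - -1995}{38606} + \frac{16293}{-80 - 9} = \left(9 + 1995\right) \frac{1}{38606} + \frac{16293}{-80 - 9} = 2004 \cdot \frac{1}{38606} + \frac{16293}{-80 - 9} = \frac{1002}{19303} + \frac{16293}{-89} = \frac{1002}{19303} + 16293 \left(- \frac{1}{89}\right) = \frac{1002}{19303} - \frac{16293}{89} = - \frac{314414601}{1717967}$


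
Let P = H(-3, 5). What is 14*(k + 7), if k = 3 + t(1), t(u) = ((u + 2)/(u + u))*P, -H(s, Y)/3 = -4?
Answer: 392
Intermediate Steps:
H(s, Y) = 12 (H(s, Y) = -3*(-4) = 12)
P = 12
t(u) = 6*(2 + u)/u (t(u) = ((u + 2)/(u + u))*12 = ((2 + u)/((2*u)))*12 = ((2 + u)*(1/(2*u)))*12 = ((2 + u)/(2*u))*12 = 6*(2 + u)/u)
k = 21 (k = 3 + (6 + 12/1) = 3 + (6 + 12*1) = 3 + (6 + 12) = 3 + 18 = 21)
14*(k + 7) = 14*(21 + 7) = 14*28 = 392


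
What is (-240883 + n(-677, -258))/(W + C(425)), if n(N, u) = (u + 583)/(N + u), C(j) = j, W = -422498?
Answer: 15015062/26309217 ≈ 0.57071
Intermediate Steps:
n(N, u) = (583 + u)/(N + u)
(-240883 + n(-677, -258))/(W + C(425)) = (-240883 + (583 - 258)/(-677 - 258))/(-422498 + 425) = (-240883 + 325/(-935))/(-422073) = (-240883 - 1/935*325)*(-1/422073) = (-240883 - 65/187)*(-1/422073) = -45045186/187*(-1/422073) = 15015062/26309217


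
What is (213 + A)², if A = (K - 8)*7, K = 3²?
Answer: 48400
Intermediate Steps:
K = 9
A = 7 (A = (9 - 8)*7 = 1*7 = 7)
(213 + A)² = (213 + 7)² = 220² = 48400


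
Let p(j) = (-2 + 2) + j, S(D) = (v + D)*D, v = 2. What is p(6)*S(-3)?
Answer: 18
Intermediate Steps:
S(D) = D*(2 + D) (S(D) = (2 + D)*D = D*(2 + D))
p(j) = j (p(j) = 0 + j = j)
p(6)*S(-3) = 6*(-3*(2 - 3)) = 6*(-3*(-1)) = 6*3 = 18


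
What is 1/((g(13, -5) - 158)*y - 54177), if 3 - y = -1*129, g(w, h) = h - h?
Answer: -1/75033 ≈ -1.3327e-5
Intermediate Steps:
g(w, h) = 0
y = 132 (y = 3 - (-1)*129 = 3 - 1*(-129) = 3 + 129 = 132)
1/((g(13, -5) - 158)*y - 54177) = 1/((0 - 158)*132 - 54177) = 1/(-158*132 - 54177) = 1/(-20856 - 54177) = 1/(-75033) = -1/75033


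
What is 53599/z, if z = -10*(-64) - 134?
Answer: 53599/506 ≈ 105.93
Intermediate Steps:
z = 506 (z = 640 - 134 = 506)
53599/z = 53599/506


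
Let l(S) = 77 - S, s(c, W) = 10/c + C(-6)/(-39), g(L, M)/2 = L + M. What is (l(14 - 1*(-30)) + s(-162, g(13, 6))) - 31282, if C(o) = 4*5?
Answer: -32905802/1053 ≈ -31250.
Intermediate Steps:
g(L, M) = 2*L + 2*M (g(L, M) = 2*(L + M) = 2*L + 2*M)
C(o) = 20
s(c, W) = -20/39 + 10/c (s(c, W) = 10/c + 20/(-39) = 10/c + 20*(-1/39) = 10/c - 20/39 = -20/39 + 10/c)
(l(14 - 1*(-30)) + s(-162, g(13, 6))) - 31282 = ((77 - (14 - 1*(-30))) + (-20/39 + 10/(-162))) - 31282 = ((77 - (14 + 30)) + (-20/39 + 10*(-1/162))) - 31282 = ((77 - 1*44) + (-20/39 - 5/81)) - 31282 = ((77 - 44) - 605/1053) - 31282 = (33 - 605/1053) - 31282 = 34144/1053 - 31282 = -32905802/1053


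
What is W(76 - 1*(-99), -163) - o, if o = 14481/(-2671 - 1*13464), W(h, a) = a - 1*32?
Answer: -3131844/16135 ≈ -194.10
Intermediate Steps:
W(h, a) = -32 + a (W(h, a) = a - 32 = -32 + a)
o = -14481/16135 (o = 14481/(-2671 - 13464) = 14481/(-16135) = 14481*(-1/16135) = -14481/16135 ≈ -0.89749)
W(76 - 1*(-99), -163) - o = (-32 - 163) - 1*(-14481/16135) = -195 + 14481/16135 = -3131844/16135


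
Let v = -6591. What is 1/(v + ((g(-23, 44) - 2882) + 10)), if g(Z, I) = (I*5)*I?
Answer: 1/217 ≈ 0.0046083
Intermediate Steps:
g(Z, I) = 5*I² (g(Z, I) = (5*I)*I = 5*I²)
1/(v + ((g(-23, 44) - 2882) + 10)) = 1/(-6591 + ((5*44² - 2882) + 10)) = 1/(-6591 + ((5*1936 - 2882) + 10)) = 1/(-6591 + ((9680 - 2882) + 10)) = 1/(-6591 + (6798 + 10)) = 1/(-6591 + 6808) = 1/217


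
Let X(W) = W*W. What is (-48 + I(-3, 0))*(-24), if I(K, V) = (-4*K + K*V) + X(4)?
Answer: 480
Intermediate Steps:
X(W) = W²
I(K, V) = 16 - 4*K + K*V (I(K, V) = (-4*K + K*V) + 4² = (-4*K + K*V) + 16 = 16 - 4*K + K*V)
(-48 + I(-3, 0))*(-24) = (-48 + (16 - 4*(-3) - 3*0))*(-24) = (-48 + (16 + 12 + 0))*(-24) = (-48 + 28)*(-24) = -20*(-24) = 480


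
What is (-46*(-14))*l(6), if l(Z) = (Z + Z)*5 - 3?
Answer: 36708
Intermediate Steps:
l(Z) = -3 + 10*Z (l(Z) = (2*Z)*5 - 3 = 10*Z - 3 = -3 + 10*Z)
(-46*(-14))*l(6) = (-46*(-14))*(-3 + 10*6) = 644*(-3 + 60) = 644*57 = 36708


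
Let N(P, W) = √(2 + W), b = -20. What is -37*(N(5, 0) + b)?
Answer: 740 - 37*√2 ≈ 687.67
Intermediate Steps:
-37*(N(5, 0) + b) = -37*(√(2 + 0) - 20) = -37*(√2 - 20) = -37*(-20 + √2) = 740 - 37*√2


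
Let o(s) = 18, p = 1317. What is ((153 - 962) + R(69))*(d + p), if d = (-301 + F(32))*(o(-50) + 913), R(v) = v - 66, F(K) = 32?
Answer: 200792332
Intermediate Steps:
R(v) = -66 + v
d = -250439 (d = (-301 + 32)*(18 + 913) = -269*931 = -250439)
((153 - 962) + R(69))*(d + p) = ((153 - 962) + (-66 + 69))*(-250439 + 1317) = (-809 + 3)*(-249122) = -806*(-249122) = 200792332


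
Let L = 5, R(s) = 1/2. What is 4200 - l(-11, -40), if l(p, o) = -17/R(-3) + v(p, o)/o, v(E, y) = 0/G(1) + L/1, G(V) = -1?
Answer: 33873/8 ≈ 4234.1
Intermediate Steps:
R(s) = ½
v(E, y) = 5 (v(E, y) = 0/(-1) + 5/1 = 0*(-1) + 5*1 = 0 + 5 = 5)
l(p, o) = -34 + 5/o (l(p, o) = -17/½ + 5/o = -17*2 + 5/o = -34 + 5/o)
4200 - l(-11, -40) = 4200 - (-34 + 5/(-40)) = 4200 - (-34 + 5*(-1/40)) = 4200 - (-34 - ⅛) = 4200 - 1*(-273/8) = 4200 + 273/8 = 33873/8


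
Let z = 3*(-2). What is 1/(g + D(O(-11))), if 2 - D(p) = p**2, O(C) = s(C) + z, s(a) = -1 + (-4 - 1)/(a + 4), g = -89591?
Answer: -49/4391797 ≈ -1.1157e-5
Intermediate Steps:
z = -6
s(a) = -1 - 5/(4 + a)
O(C) = -6 + (-9 - C)/(4 + C) (O(C) = (-9 - C)/(4 + C) - 6 = -6 + (-9 - C)/(4 + C))
D(p) = 2 - p**2
1/(g + D(O(-11))) = 1/(-89591 + (2 - ((-33 - 7*(-11))/(4 - 11))**2)) = 1/(-89591 + (2 - ((-33 + 77)/(-7))**2)) = 1/(-89591 + (2 - (-1/7*44)**2)) = 1/(-89591 + (2 - (-44/7)**2)) = 1/(-89591 + (2 - 1*1936/49)) = 1/(-89591 + (2 - 1936/49)) = 1/(-89591 - 1838/49) = 1/(-4391797/49) = -49/4391797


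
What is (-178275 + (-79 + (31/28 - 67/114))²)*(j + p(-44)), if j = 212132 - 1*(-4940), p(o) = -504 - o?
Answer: -2637949778245375/70756 ≈ -3.7282e+10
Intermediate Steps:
j = 217072 (j = 212132 + 4940 = 217072)
(-178275 + (-79 + (31/28 - 67/114))²)*(j + p(-44)) = (-178275 + (-79 + (31/28 - 67/114))²)*(217072 + (-504 - 1*(-44))) = (-178275 + (-79 + (31*(1/28) - 67*1/114))²)*(217072 + (-504 + 44)) = (-178275 + (-79 + (31/28 - 67/114))²)*(217072 - 460) = (-178275 + (-79 + 829/1596)²)*216612 = (-178275 + (-125255/1596)²)*216612 = (-178275 + 15688815025/2547216)*216612 = -438416117375/2547216*216612 = -2637949778245375/70756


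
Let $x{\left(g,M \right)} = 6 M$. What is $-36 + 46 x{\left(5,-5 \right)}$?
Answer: $-1416$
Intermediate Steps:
$-36 + 46 x{\left(5,-5 \right)} = -36 + 46 \cdot 6 \left(-5\right) = -36 + 46 \left(-30\right) = -36 - 1380 = -1416$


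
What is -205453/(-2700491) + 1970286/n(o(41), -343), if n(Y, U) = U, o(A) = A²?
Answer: -5320669140047/926268413 ≈ -5744.2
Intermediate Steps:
-205453/(-2700491) + 1970286/n(o(41), -343) = -205453/(-2700491) + 1970286/(-343) = -205453*(-1/2700491) + 1970286*(-1/343) = 205453/2700491 - 1970286/343 = -5320669140047/926268413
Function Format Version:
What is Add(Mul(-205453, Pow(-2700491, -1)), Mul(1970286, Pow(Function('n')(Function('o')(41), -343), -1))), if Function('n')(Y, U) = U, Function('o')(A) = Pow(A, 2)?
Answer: Rational(-5320669140047, 926268413) ≈ -5744.2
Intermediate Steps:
Add(Mul(-205453, Pow(-2700491, -1)), Mul(1970286, Pow(Function('n')(Function('o')(41), -343), -1))) = Add(Mul(-205453, Pow(-2700491, -1)), Mul(1970286, Pow(-343, -1))) = Add(Mul(-205453, Rational(-1, 2700491)), Mul(1970286, Rational(-1, 343))) = Add(Rational(205453, 2700491), Rational(-1970286, 343)) = Rational(-5320669140047, 926268413)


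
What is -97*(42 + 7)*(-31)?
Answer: 147343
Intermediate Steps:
-97*(42 + 7)*(-31) = -97*49*(-31) = -4753*(-31) = 147343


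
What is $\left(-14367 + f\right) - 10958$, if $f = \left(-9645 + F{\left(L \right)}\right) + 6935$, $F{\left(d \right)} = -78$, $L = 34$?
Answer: $-28113$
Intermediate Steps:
$f = -2788$ ($f = \left(-9645 - 78\right) + 6935 = -9723 + 6935 = -2788$)
$\left(-14367 + f\right) - 10958 = \left(-14367 - 2788\right) - 10958 = -17155 - 10958 = -28113$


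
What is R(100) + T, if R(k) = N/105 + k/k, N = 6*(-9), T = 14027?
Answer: 490962/35 ≈ 14027.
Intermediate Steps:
N = -54
R(k) = 17/35 (R(k) = -54/105 + k/k = -54*1/105 + 1 = -18/35 + 1 = 17/35)
R(100) + T = 17/35 + 14027 = 490962/35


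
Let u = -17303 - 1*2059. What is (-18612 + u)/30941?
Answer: -37974/30941 ≈ -1.2273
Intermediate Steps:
u = -19362 (u = -17303 - 2059 = -19362)
(-18612 + u)/30941 = (-18612 - 19362)/30941 = -37974*1/30941 = -37974/30941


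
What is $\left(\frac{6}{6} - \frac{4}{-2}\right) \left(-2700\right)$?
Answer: $-8100$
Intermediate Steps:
$\left(\frac{6}{6} - \frac{4}{-2}\right) \left(-2700\right) = \left(6 \cdot \frac{1}{6} - -2\right) \left(-2700\right) = \left(1 + 2\right) \left(-2700\right) = 3 \left(-2700\right) = -8100$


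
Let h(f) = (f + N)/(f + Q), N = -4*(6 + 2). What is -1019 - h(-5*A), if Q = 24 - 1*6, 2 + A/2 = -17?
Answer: -106055/104 ≈ -1019.8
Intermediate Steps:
A = -38 (A = -4 + 2*(-17) = -4 - 34 = -38)
N = -32 (N = -4*8 = -32)
Q = 18 (Q = 24 - 6 = 18)
h(f) = (-32 + f)/(18 + f) (h(f) = (f - 32)/(f + 18) = (-32 + f)/(18 + f))
-1019 - h(-5*A) = -1019 - (-32 - 5*(-38))/(18 - 5*(-38)) = -1019 - (-32 + 190)/(18 + 190) = -1019 - 158/208 = -1019 - 1*79/104 = -1019 - 79/104 = -106055/104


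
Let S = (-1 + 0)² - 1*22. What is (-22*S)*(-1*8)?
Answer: -3696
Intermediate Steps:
S = -21 (S = (-1)² - 22 = 1 - 22 = -21)
(-22*S)*(-1*8) = (-22*(-21))*(-1*8) = 462*(-8) = -3696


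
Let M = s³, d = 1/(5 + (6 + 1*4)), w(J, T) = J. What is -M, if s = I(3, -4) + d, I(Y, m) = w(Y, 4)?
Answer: -97336/3375 ≈ -28.840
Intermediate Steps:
I(Y, m) = Y
d = 1/15 (d = 1/(5 + (6 + 4)) = 1/(5 + 10) = 1/15 ≈ 0.066667)
s = 46/15 (s = 3 + 1/15 = 46/15 ≈ 3.0667)
M = 97336/3375 (M = (46/15)³ = 97336/3375 ≈ 28.840)
-M = -1*97336/3375 = -97336/3375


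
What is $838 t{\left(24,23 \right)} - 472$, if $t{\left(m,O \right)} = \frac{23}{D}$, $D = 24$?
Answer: $\frac{3973}{12} \approx 331.08$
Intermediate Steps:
$t{\left(m,O \right)} = \frac{23}{24}$
$838 t{\left(24,23 \right)} - 472 = 838 \cdot \frac{23}{24} - 472 = \frac{9637}{12} - 472 = \frac{3973}{12}$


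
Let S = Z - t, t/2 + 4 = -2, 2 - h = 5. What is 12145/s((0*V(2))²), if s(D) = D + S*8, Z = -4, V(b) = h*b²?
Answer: 12145/64 ≈ 189.77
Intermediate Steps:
h = -3 (h = 2 - 1*5 = 2 - 5 = -3)
V(b) = -3*b²
t = -12 (t = -8 + 2*(-2) = -8 - 4 = -12)
S = 8 (S = -4 - 1*(-12) = -4 + 12 = 8)
s(D) = 64 + D (s(D) = D + 8*8 = D + 64 = 64 + D)
12145/s((0*V(2))²) = 12145/(64 + (0*(-3*2²))²) = 12145/(64 + (0*(-3*4))²) = 12145/(64 + (0*(-12))²) = 12145/(64 + 0²) = 12145/(64 + 0) = 12145/64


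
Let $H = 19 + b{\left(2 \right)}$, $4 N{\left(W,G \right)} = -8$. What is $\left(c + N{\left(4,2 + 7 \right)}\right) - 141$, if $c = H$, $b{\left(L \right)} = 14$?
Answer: $-110$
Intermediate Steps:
$N{\left(W,G \right)} = -2$ ($N{\left(W,G \right)} = \frac{1}{4} \left(-8\right) = -2$)
$H = 33$ ($H = 19 + 14 = 33$)
$c = 33$
$\left(c + N{\left(4,2 + 7 \right)}\right) - 141 = \left(33 - 2\right) - 141 = 31 - 141 = -110$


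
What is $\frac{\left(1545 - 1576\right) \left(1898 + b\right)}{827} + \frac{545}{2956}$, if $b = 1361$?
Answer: $- \frac{298191009}{2444612} \approx -121.98$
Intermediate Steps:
$\frac{\left(1545 - 1576\right) \left(1898 + b\right)}{827} + \frac{545}{2956} = \frac{\left(1545 - 1576\right) \left(1898 + 1361\right)}{827} + \frac{545}{2956} = \left(-31\right) 3259 \cdot \frac{1}{827} + 545 \cdot \frac{1}{2956} = \left(-101029\right) \frac{1}{827} + \frac{545}{2956} = - \frac{101029}{827} + \frac{545}{2956} = - \frac{298191009}{2444612}$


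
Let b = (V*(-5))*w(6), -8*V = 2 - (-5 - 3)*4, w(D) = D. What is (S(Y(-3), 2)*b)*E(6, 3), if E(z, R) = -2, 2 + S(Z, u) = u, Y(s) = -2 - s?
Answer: 0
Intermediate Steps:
S(Z, u) = -2 + u
V = -17/4 (V = -(2 - (-5 - 3)*4)/8 = -(2 - (-8)*4)/8 = -(2 - 1*(-32))/8 = -(2 + 32)/8 = -⅛*34 = -17/4 ≈ -4.2500)
b = 255/2 (b = -17/4*(-5)*6 = (85/4)*6 = 255/2 ≈ 127.50)
(S(Y(-3), 2)*b)*E(6, 3) = ((-2 + 2)*(255/2))*(-2) = (0*(255/2))*(-2) = 0*(-2) = 0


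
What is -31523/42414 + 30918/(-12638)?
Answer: -854871863/268014066 ≈ -3.1897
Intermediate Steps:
-31523/42414 + 30918/(-12638) = -31523*1/42414 + 30918*(-1/12638) = -31523/42414 - 15459/6319 = -854871863/268014066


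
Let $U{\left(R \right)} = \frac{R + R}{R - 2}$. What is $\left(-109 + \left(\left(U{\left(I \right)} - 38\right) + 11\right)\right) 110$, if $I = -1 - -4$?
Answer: $-14300$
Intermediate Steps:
$I = 3$ ($I = -1 + 4 = 3$)
$U{\left(R \right)} = \frac{2 R}{-2 + R}$
$\left(-109 + \left(\left(U{\left(I \right)} - 38\right) + 11\right)\right) 110 = \left(-109 + \left(\left(2 \cdot 3 \frac{1}{-2 + 3} - 38\right) + 11\right)\right) 110 = \left(-109 + \left(\left(2 \cdot 3 \cdot 1^{-1} - 38\right) + 11\right)\right) 110 = \left(-109 + \left(\left(2 \cdot 3 \cdot 1 - 38\right) + 11\right)\right) 110 = \left(-109 + \left(\left(6 - 38\right) + 11\right)\right) 110 = \left(-109 + \left(-32 + 11\right)\right) 110 = \left(-109 - 21\right) 110 = \left(-130\right) 110 = -14300$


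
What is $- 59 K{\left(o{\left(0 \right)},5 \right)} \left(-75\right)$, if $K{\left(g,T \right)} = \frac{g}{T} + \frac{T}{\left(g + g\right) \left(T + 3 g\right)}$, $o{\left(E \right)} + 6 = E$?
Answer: $- \frac{268745}{52} \approx -5168.2$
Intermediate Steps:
$o{\left(E \right)} = -6 + E$
$K{\left(g,T \right)} = \frac{g}{T} + \frac{T}{2 g \left(T + 3 g\right)}$
$- 59 K{\left(o{\left(0 \right)},5 \right)} \left(-75\right) = - 59 \frac{\frac{5^{2}}{2} + 3 \left(-6 + 0\right)^{3} + 5 \left(-6 + 0\right)^{2}}{5 \left(-6 + 0\right) \left(5 + 3 \left(-6 + 0\right)\right)} \left(-75\right) = - 59 \frac{\frac{1}{2} \cdot 25 + 3 \left(-6\right)^{3} + 5 \left(-6\right)^{2}}{5 \left(-6\right) \left(5 + 3 \left(-6\right)\right)} \left(-75\right) = - 59 \cdot \frac{1}{5} \left(- \frac{1}{6}\right) \frac{1}{5 - 18} \left(\frac{25}{2} + 3 \left(-216\right) + 5 \cdot 36\right) \left(-75\right) = - 59 \cdot \frac{1}{5} \left(- \frac{1}{6}\right) \frac{1}{-13} \left(\frac{25}{2} - 648 + 180\right) \left(-75\right) = - 59 \cdot \frac{1}{5} \left(- \frac{1}{6}\right) \left(- \frac{1}{13}\right) \left(- \frac{911}{2}\right) \left(-75\right) = \left(-59\right) \left(- \frac{911}{780}\right) \left(-75\right) = \frac{53749}{780} \left(-75\right) = - \frac{268745}{52}$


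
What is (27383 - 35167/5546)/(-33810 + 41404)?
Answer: 151830951/42116324 ≈ 3.6050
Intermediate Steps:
(27383 - 35167/5546)/(-33810 + 41404) = (27383 - 35167*1/5546)/7594 = (27383 - 35167/5546)*(1/7594) = (151830951/5546)*(1/7594) = 151830951/42116324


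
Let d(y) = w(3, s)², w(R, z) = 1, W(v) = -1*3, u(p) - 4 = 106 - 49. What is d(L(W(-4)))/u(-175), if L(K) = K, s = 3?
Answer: 1/61 ≈ 0.016393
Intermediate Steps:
u(p) = 61 (u(p) = 4 + (106 - 49) = 4 + 57 = 61)
W(v) = -3
d(y) = 1 (d(y) = 1² = 1)
d(L(W(-4)))/u(-175) = 1/61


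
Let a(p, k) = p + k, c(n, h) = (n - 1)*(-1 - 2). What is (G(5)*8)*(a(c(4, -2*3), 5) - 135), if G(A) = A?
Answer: -5560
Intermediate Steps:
c(n, h) = 3 - 3*n (c(n, h) = (-1 + n)*(-3) = 3 - 3*n)
a(p, k) = k + p
(G(5)*8)*(a(c(4, -2*3), 5) - 135) = (5*8)*((5 + (3 - 3*4)) - 135) = 40*((5 + (3 - 12)) - 135) = 40*((5 - 9) - 135) = 40*(-4 - 135) = 40*(-139) = -5560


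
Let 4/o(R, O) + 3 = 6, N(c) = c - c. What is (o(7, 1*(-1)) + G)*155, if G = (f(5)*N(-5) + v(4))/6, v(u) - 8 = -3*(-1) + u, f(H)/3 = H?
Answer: 3565/6 ≈ 594.17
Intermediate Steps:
f(H) = 3*H
v(u) = 11 + u (v(u) = 8 + (-3*(-1) + u) = 8 + (3 + u) = 11 + u)
N(c) = 0
o(R, O) = 4/3 (o(R, O) = 4/(-3 + 6) = 4/3)
G = 5/2 (G = ((3*5)*0 + (11 + 4))/6 = (15*0 + 15)*(1/6) = (0 + 15)*(1/6) = 15*(1/6) = 5/2 ≈ 2.5000)
(o(7, 1*(-1)) + G)*155 = (4/3 + 5/2)*155 = (23/6)*155 = 3565/6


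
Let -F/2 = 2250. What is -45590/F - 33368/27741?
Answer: 37151873/4161150 ≈ 8.9283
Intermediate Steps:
F = -4500 (F = -2*2250 = -4500)
-45590/F - 33368/27741 = -45590/(-4500) - 33368/27741 = -45590*(-1/4500) - 33368*1/27741 = 4559/450 - 33368/27741 = 37151873/4161150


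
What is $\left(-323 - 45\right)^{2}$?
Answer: $135424$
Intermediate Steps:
$\left(-323 - 45\right)^{2} = \left(-368\right)^{2} = 135424$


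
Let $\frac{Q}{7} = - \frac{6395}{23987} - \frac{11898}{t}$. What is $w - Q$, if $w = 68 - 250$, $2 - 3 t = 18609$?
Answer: $- \frac{86391753329}{446326109} \approx -193.56$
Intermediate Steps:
$t = - \frac{18607}{3}$ ($t = \frac{2}{3} - 6203 = - \frac{18607}{3} \approx -6202.3$)
$Q = \frac{5160401491}{446326109}$ ($Q = 7 \left(- \frac{6395}{23987} - \frac{11898}{- \frac{18607}{3}}\right) = 7 \left(\left(-6395\right) \frac{1}{23987} - - \frac{35694}{18607}\right) = 7 \left(- \frac{6395}{23987} + \frac{35694}{18607}\right) = 7 \cdot \frac{737200213}{446326109} = \frac{5160401491}{446326109} \approx 11.562$)
$w = -182$ ($w = 68 - 250 = -182$)
$w - Q = -182 - \frac{5160401491}{446326109} = - \frac{86391753329}{446326109}$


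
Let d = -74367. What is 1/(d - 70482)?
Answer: -1/144849 ≈ -6.9037e-6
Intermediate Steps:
1/(d - 70482) = 1/(-74367 - 70482) = 1/(-144849) = -1/144849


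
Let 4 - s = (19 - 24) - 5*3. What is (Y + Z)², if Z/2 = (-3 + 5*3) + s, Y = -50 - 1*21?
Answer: 1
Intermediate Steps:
s = 24 (s = 4 - ((19 - 24) - 5*3) = 4 - (-5 - 15) = 4 - 1*(-20) = 4 + 20 = 24)
Y = -71 (Y = -50 - 21 = -71)
Z = 72 (Z = 2*((-3 + 5*3) + 24) = 2*((-3 + 15) + 24) = 2*(12 + 24) = 2*36 = 72)
(Y + Z)² = (-71 + 72)² = 1² = 1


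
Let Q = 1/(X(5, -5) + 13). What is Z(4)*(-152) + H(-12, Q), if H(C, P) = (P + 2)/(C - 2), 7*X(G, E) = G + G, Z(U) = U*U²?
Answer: -13755601/1414 ≈ -9728.1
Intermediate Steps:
Z(U) = U³
X(G, E) = 2*G/7 (X(G, E) = (G + G)/7 = (2*G)/7 = 2*G/7)
Q = 7/101 (Q = 1/((2/7)*5 + 13) = 1/(10/7 + 13) = 1/(101/7) = 7/101 ≈ 0.069307)
H(C, P) = (2 + P)/(-2 + C)
Z(4)*(-152) + H(-12, Q) = 4³*(-152) + (2 + 7/101)/(-2 - 12) = 64*(-152) + (209/101)/(-14) = -9728 - 1/14*209/101 = -9728 - 209/1414 = -13755601/1414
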